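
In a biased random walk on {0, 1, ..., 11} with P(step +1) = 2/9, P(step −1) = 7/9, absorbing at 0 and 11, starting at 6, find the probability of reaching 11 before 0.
P(hit 11 before 0) = (1 − (7/2)^6) / (1 − (7/2)^11) = 752544/395464939

Let u_k denote P(reach 11 before 0 | start at k). Boundary: u_0 = 0, u_11 = 1. Recurrence: u_k = 2/9·u_{k+1} + 7/9·u_{k-1} for 1 ≤ k ≤ 10. Try u_k = A + B·r^k with r = q/p = (7/9)/(2/9) = 7/2. Substitution satisfies the recurrence; boundary conditions give:
  u_k = (1 − r^k) / (1 − r^N) = (1 − (7/2)^6) / (1 − (7/2)^11) = 752544/395464939.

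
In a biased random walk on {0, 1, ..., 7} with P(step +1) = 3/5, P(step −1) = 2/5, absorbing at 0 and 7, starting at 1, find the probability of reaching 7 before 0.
P(hit 7 before 0) = (1 − (2/3)^1) / (1 − (2/3)^7) = 729/2059

Let u_k denote P(reach 7 before 0 | start at k). Boundary: u_0 = 0, u_7 = 1. Recurrence: u_k = 3/5·u_{k+1} + 2/5·u_{k-1} for 1 ≤ k ≤ 6. Try u_k = A + B·r^k with r = q/p = (2/5)/(3/5) = 2/3. Substitution satisfies the recurrence; boundary conditions give:
  u_k = (1 − r^k) / (1 − r^N) = (1 − (2/3)^1) / (1 − (2/3)^7) = 729/2059.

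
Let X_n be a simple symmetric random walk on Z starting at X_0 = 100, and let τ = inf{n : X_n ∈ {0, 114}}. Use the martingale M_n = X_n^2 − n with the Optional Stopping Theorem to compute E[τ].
E[τ] = 1400

M_n = X_n^2 − n is a martingale (since E[X_{n+1}^2 | F_n] = X_n^2 + 1). By OST (τ has finite mean in a bounded region), E[M_τ] = E[M_0] = X_0^2 − 0 = 100^2 = 10000. Also E[M_τ] = E[X_τ^2] − E[τ]. The walk exits at 0 or 114, with P(hit 114 first) = 100/114, so E[X_τ^2] = 114^2 · 100/114 + 0 = 11400. Thus E[τ] = E[X_τ^2] − E[M_τ] = 11400 − 10000 = 1400 = 100(114 − 100) = 1400.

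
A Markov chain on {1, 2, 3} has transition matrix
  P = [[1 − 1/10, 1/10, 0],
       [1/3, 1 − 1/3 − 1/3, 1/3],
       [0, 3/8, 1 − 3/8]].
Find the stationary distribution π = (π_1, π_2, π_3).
π = (30/47, 9/47, 8/47)

This is a birth-death chain on three states, which satisfies detailed balance: π_1 · P_{12} = π_2 · P_{21} and π_2 · P_{23} = π_3 · P_{32}.
From π_1 · 1/10 = π_2 · 1/3: π_2/π_1 = (1/10)/(1/3) = 3/10.
From π_2 · 1/3 = π_3 · 3/8: π_3/π_2 = (1/3)/(3/8) = 8/9.
Take π_1 proportional to 1; then unnormalized π = (1, 3/10, 4/15). Normalize by dividing by the sum 47/30:
  π = (30/47, 9/47, 8/47).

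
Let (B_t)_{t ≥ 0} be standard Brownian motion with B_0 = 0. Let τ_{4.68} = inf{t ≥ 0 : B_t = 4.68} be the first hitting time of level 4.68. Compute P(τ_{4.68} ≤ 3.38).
P(τ_{4.68} ≤ 3.38) = 2(1 − Φ(4.68/√3.38)) = 2(1 − Φ(2.5456)) ≈ 0.0109

By the reflection principle for standard BM, P(τ_b ≤ t) = 2 · P(B_t ≥ b). Since B_t ~ N(0, t), P(B_t ≥ 4.68) = 1 − Φ(4.68/√t) = 1 − Φ(4.68/√3.38) = 1 − Φ(2.5456) ≈ 0.00545. Doubling: P(τ_{4.68} ≤ 3.38) ≈ 2 · 0.00545 = 0.01090 ≈ 0.0109.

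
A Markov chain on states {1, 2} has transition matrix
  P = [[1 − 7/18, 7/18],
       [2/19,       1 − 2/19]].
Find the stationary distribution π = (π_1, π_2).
π_1 = 36/169, π_2 = 133/169

Solve πP = π with π_1 + π_2 = 1. From πP = π: π_1 · (1 − 7/18) + π_2 · 2/19 = π_1 ⇒ π_2 · 2/19 = π_1 · 7/18 ⇒ π_2/π_1 = (7/18)/(2/19) = 133/36. Together with π_1 + π_2 = 1:
  π_1 = (2/19)/(7/18 + 2/19) = (2/19)/(169/342) = 36/169,
  π_2 = (7/18)/(7/18 + 2/19) = (7/18)/(169/342) = 133/169.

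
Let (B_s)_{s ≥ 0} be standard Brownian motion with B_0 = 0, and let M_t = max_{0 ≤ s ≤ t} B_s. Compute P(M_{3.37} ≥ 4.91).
P(M_{3.37} ≥ 4.91) = 2·P(B_{3.37} ≥ 4.91) = 2(1 − Φ(4.91/√3.37)) ≈ 0.0075

By the reflection principle for Brownian motion, P(M_t ≥ a) = 2 · P(B_t ≥ a) for a ≥ 0. Since B_t ~ N(0, t), P(B_t ≥ 4.91) = 1 − Φ(4.91/√t) = 1 − Φ(4.91/√3.37) = 1 − Φ(2.6746). So
  P(M_{3.37} ≥ 4.91) = 2(1 − Φ(2.6746)) ≈ 0.0075.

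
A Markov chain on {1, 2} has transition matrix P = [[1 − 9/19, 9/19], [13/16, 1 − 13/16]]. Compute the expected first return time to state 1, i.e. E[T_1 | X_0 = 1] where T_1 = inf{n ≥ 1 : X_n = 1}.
E[T_1 | X_0 = 1] = 1/π_1 = 391/247

For an irreducible recurrent Markov chain with stationary distribution π, E[T_i | X_0 = i] = 1/π_i (Kac's formula). Here π_1 = (13/16)/(9/19 + 13/16) = (13/16)/(391/304) = 247/391, so E[T_1 | X_0 = 1] = 1/π_1 = (9/19 + 13/16)/(13/16) = (391/304)/(13/16) = 391/247.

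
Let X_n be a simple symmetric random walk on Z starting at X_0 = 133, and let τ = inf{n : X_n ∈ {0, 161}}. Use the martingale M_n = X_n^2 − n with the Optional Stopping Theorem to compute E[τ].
E[τ] = 3724

M_n = X_n^2 − n is a martingale (since E[X_{n+1}^2 | F_n] = X_n^2 + 1). By OST (τ has finite mean in a bounded region), E[M_τ] = E[M_0] = X_0^2 − 0 = 133^2 = 17689. Also E[M_τ] = E[X_τ^2] − E[τ]. The walk exits at 0 or 161, with P(hit 161 first) = 133/161, so E[X_τ^2] = 161^2 · 133/161 + 0 = 21413. Thus E[τ] = E[X_τ^2] − E[M_τ] = 21413 − 17689 = 3724 = 133(161 − 133) = 3724.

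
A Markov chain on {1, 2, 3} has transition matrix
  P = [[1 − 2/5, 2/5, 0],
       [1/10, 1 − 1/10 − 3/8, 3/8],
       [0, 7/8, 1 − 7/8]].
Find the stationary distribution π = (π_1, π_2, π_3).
π = (7/47, 28/47, 12/47)

This is a birth-death chain on three states, which satisfies detailed balance: π_1 · P_{12} = π_2 · P_{21} and π_2 · P_{23} = π_3 · P_{32}.
From π_1 · 2/5 = π_2 · 1/10: π_2/π_1 = (2/5)/(1/10) = 4.
From π_2 · 3/8 = π_3 · 7/8: π_3/π_2 = (3/8)/(7/8) = 3/7.
Take π_1 proportional to 1; then unnormalized π = (1, 4, 12/7). Normalize by dividing by the sum 47/7:
  π = (7/47, 28/47, 12/47).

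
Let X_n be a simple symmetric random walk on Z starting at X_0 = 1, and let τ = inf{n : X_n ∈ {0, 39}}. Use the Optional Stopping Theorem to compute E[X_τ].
E[X_τ] = 1

X_n is a martingale and τ is a bounded-mean stopping time (indeed τ is finite a.s. with bounded expectation since the walk is in a bounded region). By the OST, E[X_τ] = E[X_0] = 1. Equivalently: E[X_τ] = 39 · P(hit 39 first) + 0 · P(hit 0 first) = 39 · (1/39) = 1.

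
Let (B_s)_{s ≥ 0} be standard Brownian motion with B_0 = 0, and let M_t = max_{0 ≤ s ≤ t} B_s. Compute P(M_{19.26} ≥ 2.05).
P(M_{19.26} ≥ 2.05) = 2·P(B_{19.26} ≥ 2.05) = 2(1 − Φ(2.05/√19.26)) ≈ 0.6404

By the reflection principle for Brownian motion, P(M_t ≥ a) = 2 · P(B_t ≥ a) for a ≥ 0. Since B_t ~ N(0, t), P(B_t ≥ 2.05) = 1 − Φ(2.05/√t) = 1 − Φ(2.05/√19.26) = 1 − Φ(0.4671). So
  P(M_{19.26} ≥ 2.05) = 2(1 − Φ(0.4671)) ≈ 0.6404.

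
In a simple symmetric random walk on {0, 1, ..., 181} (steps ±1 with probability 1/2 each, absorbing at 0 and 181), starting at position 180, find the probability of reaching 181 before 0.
P(hit 181 before 0) = 180/181

Let u_k = P(hit 181 before 0 | start at k). Then u_0 = 0, u_181 = 1, and u_k = u_{k-1}/2 + u_{k+1}/2 for 1 ≤ k ≤ 180. This harmonic recurrence is solved by u_k = k/181, giving u_180 = 180/181.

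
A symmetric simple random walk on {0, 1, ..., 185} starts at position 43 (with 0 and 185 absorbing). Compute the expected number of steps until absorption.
E[τ | X_0 = 43] = 6106

Let v_k = E[τ | X_0 = k]. Boundary: v_0 = v_185 = 0. Recurrence: v_k = 1 + (v_{k-1} + v_{k+1})/2 for 1 ≤ k ≤ 184. The particular solution to v_k − (v_{k-1} + v_{k+1})/2 = 1 is v_k = −k^2. Adding homogeneous solution A + B k and matching boundaries gives v_k = k (185 − k). Substituting k = 43: v_43 = 43 · 142 = 6106.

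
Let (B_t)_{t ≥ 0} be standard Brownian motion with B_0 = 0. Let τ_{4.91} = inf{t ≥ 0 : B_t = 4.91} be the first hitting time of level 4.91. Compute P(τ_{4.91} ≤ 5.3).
P(τ_{4.91} ≤ 5.3) = 2(1 − Φ(4.91/√5.3)) = 2(1 − Φ(2.1328)) ≈ 0.0329

By the reflection principle for standard BM, P(τ_b ≤ t) = 2 · P(B_t ≥ b). Since B_t ~ N(0, t), P(B_t ≥ 4.91) = 1 − Φ(4.91/√t) = 1 − Φ(4.91/√5.3) = 1 − Φ(2.1328) ≈ 0.01647. Doubling: P(τ_{4.91} ≤ 5.3) ≈ 2 · 0.01647 = 0.03294 ≈ 0.0329.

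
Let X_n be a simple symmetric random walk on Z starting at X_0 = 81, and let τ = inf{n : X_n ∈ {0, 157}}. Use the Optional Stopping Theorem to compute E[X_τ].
E[X_τ] = 81

X_n is a martingale and τ is a bounded-mean stopping time (indeed τ is finite a.s. with bounded expectation since the walk is in a bounded region). By the OST, E[X_τ] = E[X_0] = 81. Equivalently: E[X_τ] = 157 · P(hit 157 first) + 0 · P(hit 0 first) = 157 · (81/157) = 81.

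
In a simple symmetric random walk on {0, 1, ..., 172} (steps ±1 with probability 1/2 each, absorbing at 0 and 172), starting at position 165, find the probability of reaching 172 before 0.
P(hit 172 before 0) = 165/172

Let u_k = P(hit 172 before 0 | start at k). Then u_0 = 0, u_172 = 1, and u_k = u_{k-1}/2 + u_{k+1}/2 for 1 ≤ k ≤ 171. This harmonic recurrence is solved by u_k = k/172, giving u_165 = 165/172.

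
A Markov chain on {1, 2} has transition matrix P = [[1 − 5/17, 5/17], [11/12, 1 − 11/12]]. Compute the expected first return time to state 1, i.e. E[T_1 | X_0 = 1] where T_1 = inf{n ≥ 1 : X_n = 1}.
E[T_1 | X_0 = 1] = 1/π_1 = 247/187

For an irreducible recurrent Markov chain with stationary distribution π, E[T_i | X_0 = i] = 1/π_i (Kac's formula). Here π_1 = (11/12)/(5/17 + 11/12) = (11/12)/(247/204) = 187/247, so E[T_1 | X_0 = 1] = 1/π_1 = (5/17 + 11/12)/(11/12) = (247/204)/(11/12) = 247/187.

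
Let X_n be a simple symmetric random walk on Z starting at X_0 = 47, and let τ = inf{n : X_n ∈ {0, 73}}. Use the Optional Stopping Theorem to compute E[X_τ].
E[X_τ] = 47

X_n is a martingale and τ is a bounded-mean stopping time (indeed τ is finite a.s. with bounded expectation since the walk is in a bounded region). By the OST, E[X_τ] = E[X_0] = 47. Equivalently: E[X_τ] = 73 · P(hit 73 first) + 0 · P(hit 0 first) = 73 · (47/73) = 47.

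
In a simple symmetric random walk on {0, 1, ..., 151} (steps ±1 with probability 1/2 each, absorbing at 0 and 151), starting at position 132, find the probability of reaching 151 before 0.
P(hit 151 before 0) = 132/151

Let u_k = P(hit 151 before 0 | start at k). Then u_0 = 0, u_151 = 1, and u_k = u_{k-1}/2 + u_{k+1}/2 for 1 ≤ k ≤ 150. This harmonic recurrence is solved by u_k = k/151, giving u_132 = 132/151.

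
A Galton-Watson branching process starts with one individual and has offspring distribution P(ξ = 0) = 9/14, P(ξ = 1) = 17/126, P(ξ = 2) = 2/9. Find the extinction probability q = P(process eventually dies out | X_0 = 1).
q = 1

Mean offspring μ = 0·9/14 + 1·17/126 + 2·2/9 = 73/126 ≤ 1. For μ ≤ 1 with offspring not concentrated at 1, the Galton-Watson process goes extinct almost surely, so q = 1.
(Algebraic check: The pgf is f(s) = 9/14 + 17/126·s + 2/9·s². The extinction probability q is the smallest fixed point of f in [0, 1]. Setting s = f(s):
  2/9·s² + (17/126 − 1)·s + 9/14 = 0
  2/9·s² − (9/14 + 2/9)·s + 9/14 = 0
which factors as (s − 1)·(2/9·s − 9/14) = 0, giving roots s = 1 and s = (9/14)/(2/9) = 81/28. Since 81/28 ≥ 1, the smallest root in [0, 1] is s = 1.)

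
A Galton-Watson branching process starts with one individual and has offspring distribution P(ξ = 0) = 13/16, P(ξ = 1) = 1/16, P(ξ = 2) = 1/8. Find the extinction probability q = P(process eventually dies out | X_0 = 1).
q = 1

Mean offspring μ = 0·13/16 + 1·1/16 + 2·1/8 = 5/16 ≤ 1. For μ ≤ 1 with offspring not concentrated at 1, the Galton-Watson process goes extinct almost surely, so q = 1.
(Algebraic check: The pgf is f(s) = 13/16 + 1/16·s + 1/8·s². The extinction probability q is the smallest fixed point of f in [0, 1]. Setting s = f(s):
  1/8·s² + (1/16 − 1)·s + 13/16 = 0
  1/8·s² − (13/16 + 1/8)·s + 13/16 = 0
which factors as (s − 1)·(1/8·s − 13/16) = 0, giving roots s = 1 and s = (13/16)/(1/8) = 13/2. Since 13/2 ≥ 1, the smallest root in [0, 1] is s = 1.)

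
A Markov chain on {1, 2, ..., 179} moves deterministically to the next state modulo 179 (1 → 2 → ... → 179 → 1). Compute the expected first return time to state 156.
E[T_156 | X_0 = 156] = 179

The chain cycles deterministically, so starting at state 156 it returns in exactly 179 steps. Equivalently, the stationary distribution is uniform π_j = 1/179 for every state j, so by Kac's formula E[T_156] = 1/π_156 = 179.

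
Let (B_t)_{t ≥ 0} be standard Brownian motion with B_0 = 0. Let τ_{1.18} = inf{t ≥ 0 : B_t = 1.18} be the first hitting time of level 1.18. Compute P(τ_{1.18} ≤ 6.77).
P(τ_{1.18} ≤ 6.77) = 2(1 − Φ(1.18/√6.77)) = 2(1 − Φ(0.4535)) ≈ 0.6502

By the reflection principle for standard BM, P(τ_b ≤ t) = 2 · P(B_t ≥ b). Since B_t ~ N(0, t), P(B_t ≥ 1.18) = 1 − Φ(1.18/√t) = 1 − Φ(1.18/√6.77) = 1 − Φ(0.4535) ≈ 0.32509. Doubling: P(τ_{1.18} ≤ 6.77) ≈ 2 · 0.32509 = 0.65018 ≈ 0.6502.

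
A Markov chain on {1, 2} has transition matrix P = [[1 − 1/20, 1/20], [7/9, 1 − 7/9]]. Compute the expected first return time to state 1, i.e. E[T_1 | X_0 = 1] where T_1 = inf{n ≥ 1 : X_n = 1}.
E[T_1 | X_0 = 1] = 1/π_1 = 149/140

For an irreducible recurrent Markov chain with stationary distribution π, E[T_i | X_0 = i] = 1/π_i (Kac's formula). Here π_1 = (7/9)/(1/20 + 7/9) = (7/9)/(149/180) = 140/149, so E[T_1 | X_0 = 1] = 1/π_1 = (1/20 + 7/9)/(7/9) = (149/180)/(7/9) = 149/140.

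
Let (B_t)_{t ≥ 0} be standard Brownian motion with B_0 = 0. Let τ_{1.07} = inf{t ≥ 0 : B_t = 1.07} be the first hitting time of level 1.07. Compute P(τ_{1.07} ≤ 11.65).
P(τ_{1.07} ≤ 11.65) = 2(1 − Φ(1.07/√11.65)) = 2(1 − Φ(0.3135)) ≈ 0.7539

By the reflection principle for standard BM, P(τ_b ≤ t) = 2 · P(B_t ≥ b). Since B_t ~ N(0, t), P(B_t ≥ 1.07) = 1 − Φ(1.07/√t) = 1 − Φ(1.07/√11.65) = 1 − Φ(0.3135) ≈ 0.37695. Doubling: P(τ_{1.07} ≤ 11.65) ≈ 2 · 0.37695 = 0.75390 ≈ 0.7539.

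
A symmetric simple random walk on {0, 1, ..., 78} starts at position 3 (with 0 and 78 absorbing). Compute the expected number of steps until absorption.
E[τ | X_0 = 3] = 225

Let v_k = E[τ | X_0 = k]. Boundary: v_0 = v_78 = 0. Recurrence: v_k = 1 + (v_{k-1} + v_{k+1})/2 for 1 ≤ k ≤ 77. The particular solution to v_k − (v_{k-1} + v_{k+1})/2 = 1 is v_k = −k^2. Adding homogeneous solution A + B k and matching boundaries gives v_k = k (78 − k). Substituting k = 3: v_3 = 3 · 75 = 225.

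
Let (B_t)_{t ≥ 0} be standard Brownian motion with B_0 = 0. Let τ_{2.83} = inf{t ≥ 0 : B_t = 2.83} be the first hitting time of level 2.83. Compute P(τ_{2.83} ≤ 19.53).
P(τ_{2.83} ≤ 19.53) = 2(1 − Φ(2.83/√19.53)) = 2(1 − Φ(0.6404)) ≈ 0.5219

By the reflection principle for standard BM, P(τ_b ≤ t) = 2 · P(B_t ≥ b). Since B_t ~ N(0, t), P(B_t ≥ 2.83) = 1 − Φ(2.83/√t) = 1 − Φ(2.83/√19.53) = 1 − Φ(0.6404) ≈ 0.26096. Doubling: P(τ_{2.83} ≤ 19.53) ≈ 2 · 0.26096 = 0.52192 ≈ 0.5219.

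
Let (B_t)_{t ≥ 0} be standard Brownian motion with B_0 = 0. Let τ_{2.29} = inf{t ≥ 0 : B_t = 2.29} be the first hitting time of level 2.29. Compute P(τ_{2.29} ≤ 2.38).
P(τ_{2.29} ≤ 2.38) = 2(1 − Φ(2.29/√2.38)) = 2(1 − Φ(1.4844)) ≈ 0.1377

By the reflection principle for standard BM, P(τ_b ≤ t) = 2 · P(B_t ≥ b). Since B_t ~ N(0, t), P(B_t ≥ 2.29) = 1 − Φ(2.29/√t) = 1 − Φ(2.29/√2.38) = 1 − Φ(1.4844) ≈ 0.06885. Doubling: P(τ_{2.29} ≤ 2.38) ≈ 2 · 0.06885 = 0.13770 ≈ 0.1377.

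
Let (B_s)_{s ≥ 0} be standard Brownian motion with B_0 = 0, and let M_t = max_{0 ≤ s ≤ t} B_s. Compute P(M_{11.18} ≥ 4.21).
P(M_{11.18} ≥ 4.21) = 2·P(B_{11.18} ≥ 4.21) = 2(1 − Φ(4.21/√11.18)) ≈ 0.2080

By the reflection principle for Brownian motion, P(M_t ≥ a) = 2 · P(B_t ≥ a) for a ≥ 0. Since B_t ~ N(0, t), P(B_t ≥ 4.21) = 1 − Φ(4.21/√t) = 1 − Φ(4.21/√11.18) = 1 − Φ(1.2591). So
  P(M_{11.18} ≥ 4.21) = 2(1 − Φ(1.2591)) ≈ 0.2080.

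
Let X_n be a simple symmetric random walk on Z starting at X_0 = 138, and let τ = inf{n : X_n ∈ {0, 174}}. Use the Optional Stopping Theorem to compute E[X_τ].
E[X_τ] = 138

X_n is a martingale and τ is a bounded-mean stopping time (indeed τ is finite a.s. with bounded expectation since the walk is in a bounded region). By the OST, E[X_τ] = E[X_0] = 138. Equivalently: E[X_τ] = 174 · P(hit 174 first) + 0 · P(hit 0 first) = 174 · (138/174) = 138.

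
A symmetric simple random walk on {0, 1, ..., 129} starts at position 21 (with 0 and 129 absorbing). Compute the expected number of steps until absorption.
E[τ | X_0 = 21] = 2268

Let v_k = E[τ | X_0 = k]. Boundary: v_0 = v_129 = 0. Recurrence: v_k = 1 + (v_{k-1} + v_{k+1})/2 for 1 ≤ k ≤ 128. The particular solution to v_k − (v_{k-1} + v_{k+1})/2 = 1 is v_k = −k^2. Adding homogeneous solution A + B k and matching boundaries gives v_k = k (129 − k). Substituting k = 21: v_21 = 21 · 108 = 2268.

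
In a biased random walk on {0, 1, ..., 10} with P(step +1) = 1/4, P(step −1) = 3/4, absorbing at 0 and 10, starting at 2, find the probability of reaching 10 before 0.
P(hit 10 before 0) = (1 − (3)^2) / (1 − (3)^10) = 1/7381

Let u_k denote P(reach 10 before 0 | start at k). Boundary: u_0 = 0, u_10 = 1. Recurrence: u_k = 1/4·u_{k+1} + 3/4·u_{k-1} for 1 ≤ k ≤ 9. Try u_k = A + B·r^k with r = q/p = (3/4)/(1/4) = 3. Substitution satisfies the recurrence; boundary conditions give:
  u_k = (1 − r^k) / (1 − r^N) = (1 − (3)^2) / (1 − (3)^10) = 1/7381.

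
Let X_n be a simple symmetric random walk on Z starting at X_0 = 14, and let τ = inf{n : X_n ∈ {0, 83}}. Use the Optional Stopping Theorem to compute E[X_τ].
E[X_τ] = 14

X_n is a martingale and τ is a bounded-mean stopping time (indeed τ is finite a.s. with bounded expectation since the walk is in a bounded region). By the OST, E[X_τ] = E[X_0] = 14. Equivalently: E[X_τ] = 83 · P(hit 83 first) + 0 · P(hit 0 first) = 83 · (14/83) = 14.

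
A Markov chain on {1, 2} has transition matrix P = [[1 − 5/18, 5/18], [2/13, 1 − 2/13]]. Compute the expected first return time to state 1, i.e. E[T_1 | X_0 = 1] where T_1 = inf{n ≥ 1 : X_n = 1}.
E[T_1 | X_0 = 1] = 1/π_1 = 101/36

For an irreducible recurrent Markov chain with stationary distribution π, E[T_i | X_0 = i] = 1/π_i (Kac's formula). Here π_1 = (2/13)/(5/18 + 2/13) = (2/13)/(101/234) = 36/101, so E[T_1 | X_0 = 1] = 1/π_1 = (5/18 + 2/13)/(2/13) = (101/234)/(2/13) = 101/36.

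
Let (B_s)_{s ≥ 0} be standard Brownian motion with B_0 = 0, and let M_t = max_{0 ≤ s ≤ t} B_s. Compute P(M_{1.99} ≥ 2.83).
P(M_{1.99} ≥ 2.83) = 2·P(B_{1.99} ≥ 2.83) = 2(1 − Φ(2.83/√1.99)) ≈ 0.0448

By the reflection principle for Brownian motion, P(M_t ≥ a) = 2 · P(B_t ≥ a) for a ≥ 0. Since B_t ~ N(0, t), P(B_t ≥ 2.83) = 1 − Φ(2.83/√t) = 1 − Φ(2.83/√1.99) = 1 − Φ(2.0061). So
  P(M_{1.99} ≥ 2.83) = 2(1 − Φ(2.0061)) ≈ 0.0448.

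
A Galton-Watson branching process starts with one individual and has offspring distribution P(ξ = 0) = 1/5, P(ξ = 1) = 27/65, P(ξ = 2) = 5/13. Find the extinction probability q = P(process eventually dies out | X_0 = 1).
q = 13/25

The pgf is f(s) = 1/5 + 27/65·s + 5/13·s². The extinction probability q is the smallest fixed point of f in [0, 1]. Setting s = f(s):
  5/13·s² + (27/65 − 1)·s + 1/5 = 0
  5/13·s² − (1/5 + 5/13)·s + 1/5 = 0
which factors as (s − 1)·(5/13·s − 1/5) = 0, giving roots s = 1 and s = (1/5)/(5/13) = 13/25.
Mean offspring μ = 27/65 + 2·5/13 = 77/65 > 1 (supercritical), so q < 1. The extinction probability is the smaller root: q = (1/5)/(5/13) = 13/25.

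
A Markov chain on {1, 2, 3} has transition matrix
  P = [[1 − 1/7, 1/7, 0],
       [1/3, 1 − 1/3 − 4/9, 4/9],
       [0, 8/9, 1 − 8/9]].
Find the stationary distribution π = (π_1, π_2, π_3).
π = (14/23, 6/23, 3/23)

This is a birth-death chain on three states, which satisfies detailed balance: π_1 · P_{12} = π_2 · P_{21} and π_2 · P_{23} = π_3 · P_{32}.
From π_1 · 1/7 = π_2 · 1/3: π_2/π_1 = (1/7)/(1/3) = 3/7.
From π_2 · 4/9 = π_3 · 8/9: π_3/π_2 = (4/9)/(8/9) = 1/2.
Take π_1 proportional to 1; then unnormalized π = (1, 3/7, 3/14). Normalize by dividing by the sum 23/14:
  π = (14/23, 6/23, 3/23).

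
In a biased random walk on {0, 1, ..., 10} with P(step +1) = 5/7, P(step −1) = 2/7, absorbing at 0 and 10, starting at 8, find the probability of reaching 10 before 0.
P(hit 10 before 0) = (1 − (2/5)^8) / (1 − (2/5)^10) = 464725/464981

Let u_k denote P(reach 10 before 0 | start at k). Boundary: u_0 = 0, u_10 = 1. Recurrence: u_k = 5/7·u_{k+1} + 2/7·u_{k-1} for 1 ≤ k ≤ 9. Try u_k = A + B·r^k with r = q/p = (2/7)/(5/7) = 2/5. Substitution satisfies the recurrence; boundary conditions give:
  u_k = (1 − r^k) / (1 − r^N) = (1 − (2/5)^8) / (1 − (2/5)^10) = 464725/464981.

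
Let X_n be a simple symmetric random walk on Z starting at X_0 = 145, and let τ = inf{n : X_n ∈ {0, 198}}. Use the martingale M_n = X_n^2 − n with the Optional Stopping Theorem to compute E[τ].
E[τ] = 7685

M_n = X_n^2 − n is a martingale (since E[X_{n+1}^2 | F_n] = X_n^2 + 1). By OST (τ has finite mean in a bounded region), E[M_τ] = E[M_0] = X_0^2 − 0 = 145^2 = 21025. Also E[M_τ] = E[X_τ^2] − E[τ]. The walk exits at 0 or 198, with P(hit 198 first) = 145/198, so E[X_τ^2] = 198^2 · 145/198 + 0 = 28710. Thus E[τ] = E[X_τ^2] − E[M_τ] = 28710 − 21025 = 7685 = 145(198 − 145) = 7685.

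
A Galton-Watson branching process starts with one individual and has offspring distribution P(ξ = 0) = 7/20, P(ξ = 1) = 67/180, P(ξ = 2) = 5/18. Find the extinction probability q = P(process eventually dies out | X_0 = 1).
q = 1

Mean offspring μ = 0·7/20 + 1·67/180 + 2·5/18 = 167/180 ≤ 1. For μ ≤ 1 with offspring not concentrated at 1, the Galton-Watson process goes extinct almost surely, so q = 1.
(Algebraic check: The pgf is f(s) = 7/20 + 67/180·s + 5/18·s². The extinction probability q is the smallest fixed point of f in [0, 1]. Setting s = f(s):
  5/18·s² + (67/180 − 1)·s + 7/20 = 0
  5/18·s² − (7/20 + 5/18)·s + 7/20 = 0
which factors as (s − 1)·(5/18·s − 7/20) = 0, giving roots s = 1 and s = (7/20)/(5/18) = 63/50. Since 63/50 ≥ 1, the smallest root in [0, 1] is s = 1.)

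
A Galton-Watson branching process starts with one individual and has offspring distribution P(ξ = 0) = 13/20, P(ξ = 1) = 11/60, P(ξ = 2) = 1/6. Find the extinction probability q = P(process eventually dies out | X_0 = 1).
q = 1

Mean offspring μ = 0·13/20 + 1·11/60 + 2·1/6 = 31/60 ≤ 1. For μ ≤ 1 with offspring not concentrated at 1, the Galton-Watson process goes extinct almost surely, so q = 1.
(Algebraic check: The pgf is f(s) = 13/20 + 11/60·s + 1/6·s². The extinction probability q is the smallest fixed point of f in [0, 1]. Setting s = f(s):
  1/6·s² + (11/60 − 1)·s + 13/20 = 0
  1/6·s² − (13/20 + 1/6)·s + 13/20 = 0
which factors as (s − 1)·(1/6·s − 13/20) = 0, giving roots s = 1 and s = (13/20)/(1/6) = 39/10. Since 39/10 ≥ 1, the smallest root in [0, 1] is s = 1.)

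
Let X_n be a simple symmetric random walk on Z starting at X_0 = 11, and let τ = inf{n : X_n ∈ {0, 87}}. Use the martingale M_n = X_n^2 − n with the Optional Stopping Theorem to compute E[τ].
E[τ] = 836

M_n = X_n^2 − n is a martingale (since E[X_{n+1}^2 | F_n] = X_n^2 + 1). By OST (τ has finite mean in a bounded region), E[M_τ] = E[M_0] = X_0^2 − 0 = 11^2 = 121. Also E[M_τ] = E[X_τ^2] − E[τ]. The walk exits at 0 or 87, with P(hit 87 first) = 11/87, so E[X_τ^2] = 87^2 · 11/87 + 0 = 957. Thus E[τ] = E[X_τ^2] − E[M_τ] = 957 − 121 = 836 = 11(87 − 11) = 836.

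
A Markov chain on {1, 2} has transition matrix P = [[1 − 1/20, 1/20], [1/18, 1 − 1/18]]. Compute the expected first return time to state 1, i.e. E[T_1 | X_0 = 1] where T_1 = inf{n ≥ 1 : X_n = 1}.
E[T_1 | X_0 = 1] = 1/π_1 = 19/10

For an irreducible recurrent Markov chain with stationary distribution π, E[T_i | X_0 = i] = 1/π_i (Kac's formula). Here π_1 = (1/18)/(1/20 + 1/18) = (1/18)/(19/180) = 10/19, so E[T_1 | X_0 = 1] = 1/π_1 = (1/20 + 1/18)/(1/18) = (19/180)/(1/18) = 19/10.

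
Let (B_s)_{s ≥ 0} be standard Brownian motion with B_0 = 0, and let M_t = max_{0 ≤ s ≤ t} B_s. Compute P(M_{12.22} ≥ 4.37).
P(M_{12.22} ≥ 4.37) = 2·P(B_{12.22} ≥ 4.37) = 2(1 − Φ(4.37/√12.22)) ≈ 0.2113

By the reflection principle for Brownian motion, P(M_t ≥ a) = 2 · P(B_t ≥ a) for a ≥ 0. Since B_t ~ N(0, t), P(B_t ≥ 4.37) = 1 − Φ(4.37/√t) = 1 − Φ(4.37/√12.22) = 1 − Φ(1.2501). So
  P(M_{12.22} ≥ 4.37) = 2(1 − Φ(1.2501)) ≈ 0.2113.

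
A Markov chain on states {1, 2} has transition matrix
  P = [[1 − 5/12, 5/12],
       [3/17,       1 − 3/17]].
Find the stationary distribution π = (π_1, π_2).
π_1 = 36/121, π_2 = 85/121

Solve πP = π with π_1 + π_2 = 1. From πP = π: π_1 · (1 − 5/12) + π_2 · 3/17 = π_1 ⇒ π_2 · 3/17 = π_1 · 5/12 ⇒ π_2/π_1 = (5/12)/(3/17) = 85/36. Together with π_1 + π_2 = 1:
  π_1 = (3/17)/(5/12 + 3/17) = (3/17)/(121/204) = 36/121,
  π_2 = (5/12)/(5/12 + 3/17) = (5/12)/(121/204) = 85/121.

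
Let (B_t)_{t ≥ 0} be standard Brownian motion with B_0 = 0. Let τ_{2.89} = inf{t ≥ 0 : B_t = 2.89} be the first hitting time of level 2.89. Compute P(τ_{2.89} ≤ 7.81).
P(τ_{2.89} ≤ 7.81) = 2(1 − Φ(2.89/√7.81)) = 2(1 − Φ(1.0341)) ≈ 0.3011

By the reflection principle for standard BM, P(τ_b ≤ t) = 2 · P(B_t ≥ b). Since B_t ~ N(0, t), P(B_t ≥ 2.89) = 1 − Φ(2.89/√t) = 1 − Φ(2.89/√7.81) = 1 − Φ(1.0341) ≈ 0.15054. Doubling: P(τ_{2.89} ≤ 7.81) ≈ 2 · 0.15054 = 0.30108 ≈ 0.3011.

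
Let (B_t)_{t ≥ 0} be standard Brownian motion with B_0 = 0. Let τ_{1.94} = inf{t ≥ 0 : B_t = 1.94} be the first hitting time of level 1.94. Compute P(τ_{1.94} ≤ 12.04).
P(τ_{1.94} ≤ 12.04) = 2(1 − Φ(1.94/√12.04)) = 2(1 − Φ(0.5591)) ≈ 0.5761

By the reflection principle for standard BM, P(τ_b ≤ t) = 2 · P(B_t ≥ b). Since B_t ~ N(0, t), P(B_t ≥ 1.94) = 1 − Φ(1.94/√t) = 1 − Φ(1.94/√12.04) = 1 − Φ(0.5591) ≈ 0.28805. Doubling: P(τ_{1.94} ≤ 12.04) ≈ 2 · 0.28805 = 0.57610 ≈ 0.5761.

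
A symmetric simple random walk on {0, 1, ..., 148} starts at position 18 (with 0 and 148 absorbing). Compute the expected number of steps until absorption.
E[τ | X_0 = 18] = 2340

Let v_k = E[τ | X_0 = k]. Boundary: v_0 = v_148 = 0. Recurrence: v_k = 1 + (v_{k-1} + v_{k+1})/2 for 1 ≤ k ≤ 147. The particular solution to v_k − (v_{k-1} + v_{k+1})/2 = 1 is v_k = −k^2. Adding homogeneous solution A + B k and matching boundaries gives v_k = k (148 − k). Substituting k = 18: v_18 = 18 · 130 = 2340.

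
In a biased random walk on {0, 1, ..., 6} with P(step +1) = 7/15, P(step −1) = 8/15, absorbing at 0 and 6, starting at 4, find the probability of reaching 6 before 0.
P(hit 6 before 0) = (1 − (8/7)^4) / (1 − (8/7)^6) = 5537/9633

Let u_k denote P(reach 6 before 0 | start at k). Boundary: u_0 = 0, u_6 = 1. Recurrence: u_k = 7/15·u_{k+1} + 8/15·u_{k-1} for 1 ≤ k ≤ 5. Try u_k = A + B·r^k with r = q/p = (8/15)/(7/15) = 8/7. Substitution satisfies the recurrence; boundary conditions give:
  u_k = (1 − r^k) / (1 − r^N) = (1 − (8/7)^4) / (1 − (8/7)^6) = 5537/9633.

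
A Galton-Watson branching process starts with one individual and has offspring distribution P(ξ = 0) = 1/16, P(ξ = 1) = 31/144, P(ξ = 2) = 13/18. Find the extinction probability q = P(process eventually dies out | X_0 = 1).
q = 9/104

The pgf is f(s) = 1/16 + 31/144·s + 13/18·s². The extinction probability q is the smallest fixed point of f in [0, 1]. Setting s = f(s):
  13/18·s² + (31/144 − 1)·s + 1/16 = 0
  13/18·s² − (1/16 + 13/18)·s + 1/16 = 0
which factors as (s − 1)·(13/18·s − 1/16) = 0, giving roots s = 1 and s = (1/16)/(13/18) = 9/104.
Mean offspring μ = 31/144 + 2·13/18 = 239/144 > 1 (supercritical), so q < 1. The extinction probability is the smaller root: q = (1/16)/(13/18) = 9/104.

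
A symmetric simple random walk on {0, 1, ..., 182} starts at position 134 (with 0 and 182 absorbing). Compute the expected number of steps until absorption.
E[τ | X_0 = 134] = 6432

Let v_k = E[τ | X_0 = k]. Boundary: v_0 = v_182 = 0. Recurrence: v_k = 1 + (v_{k-1} + v_{k+1})/2 for 1 ≤ k ≤ 181. The particular solution to v_k − (v_{k-1} + v_{k+1})/2 = 1 is v_k = −k^2. Adding homogeneous solution A + B k and matching boundaries gives v_k = k (182 − k). Substituting k = 134: v_134 = 134 · 48 = 6432.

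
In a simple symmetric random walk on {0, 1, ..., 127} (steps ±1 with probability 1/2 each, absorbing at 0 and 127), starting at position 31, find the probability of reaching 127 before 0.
P(hit 127 before 0) = 31/127

Let u_k = P(hit 127 before 0 | start at k). Then u_0 = 0, u_127 = 1, and u_k = u_{k-1}/2 + u_{k+1}/2 for 1 ≤ k ≤ 126. This harmonic recurrence is solved by u_k = k/127, giving u_31 = 31/127.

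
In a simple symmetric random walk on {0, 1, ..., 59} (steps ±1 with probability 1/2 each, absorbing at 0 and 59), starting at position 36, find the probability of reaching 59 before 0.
P(hit 59 before 0) = 36/59

Let u_k = P(hit 59 before 0 | start at k). Then u_0 = 0, u_59 = 1, and u_k = u_{k-1}/2 + u_{k+1}/2 for 1 ≤ k ≤ 58. This harmonic recurrence is solved by u_k = k/59, giving u_36 = 36/59.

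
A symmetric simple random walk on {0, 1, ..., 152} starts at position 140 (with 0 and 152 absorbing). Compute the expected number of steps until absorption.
E[τ | X_0 = 140] = 1680

Let v_k = E[τ | X_0 = k]. Boundary: v_0 = v_152 = 0. Recurrence: v_k = 1 + (v_{k-1} + v_{k+1})/2 for 1 ≤ k ≤ 151. The particular solution to v_k − (v_{k-1} + v_{k+1})/2 = 1 is v_k = −k^2. Adding homogeneous solution A + B k and matching boundaries gives v_k = k (152 − k). Substituting k = 140: v_140 = 140 · 12 = 1680.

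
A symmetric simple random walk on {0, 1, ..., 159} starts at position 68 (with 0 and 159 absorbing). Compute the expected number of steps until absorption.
E[τ | X_0 = 68] = 6188

Let v_k = E[τ | X_0 = k]. Boundary: v_0 = v_159 = 0. Recurrence: v_k = 1 + (v_{k-1} + v_{k+1})/2 for 1 ≤ k ≤ 158. The particular solution to v_k − (v_{k-1} + v_{k+1})/2 = 1 is v_k = −k^2. Adding homogeneous solution A + B k and matching boundaries gives v_k = k (159 − k). Substituting k = 68: v_68 = 68 · 91 = 6188.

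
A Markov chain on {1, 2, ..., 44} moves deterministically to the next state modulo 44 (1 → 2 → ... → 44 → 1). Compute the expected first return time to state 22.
E[T_22 | X_0 = 22] = 44

The chain cycles deterministically, so starting at state 22 it returns in exactly 44 steps. Equivalently, the stationary distribution is uniform π_j = 1/44 for every state j, so by Kac's formula E[T_22] = 1/π_22 = 44.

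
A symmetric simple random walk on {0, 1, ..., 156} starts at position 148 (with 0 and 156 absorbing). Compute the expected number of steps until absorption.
E[τ | X_0 = 148] = 1184

Let v_k = E[τ | X_0 = k]. Boundary: v_0 = v_156 = 0. Recurrence: v_k = 1 + (v_{k-1} + v_{k+1})/2 for 1 ≤ k ≤ 155. The particular solution to v_k − (v_{k-1} + v_{k+1})/2 = 1 is v_k = −k^2. Adding homogeneous solution A + B k and matching boundaries gives v_k = k (156 − k). Substituting k = 148: v_148 = 148 · 8 = 1184.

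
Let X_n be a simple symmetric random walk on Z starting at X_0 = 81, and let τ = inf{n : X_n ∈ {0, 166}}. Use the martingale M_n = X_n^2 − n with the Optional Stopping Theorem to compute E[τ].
E[τ] = 6885

M_n = X_n^2 − n is a martingale (since E[X_{n+1}^2 | F_n] = X_n^2 + 1). By OST (τ has finite mean in a bounded region), E[M_τ] = E[M_0] = X_0^2 − 0 = 81^2 = 6561. Also E[M_τ] = E[X_τ^2] − E[τ]. The walk exits at 0 or 166, with P(hit 166 first) = 81/166, so E[X_τ^2] = 166^2 · 81/166 + 0 = 13446. Thus E[τ] = E[X_τ^2] − E[M_τ] = 13446 − 6561 = 6885 = 81(166 − 81) = 6885.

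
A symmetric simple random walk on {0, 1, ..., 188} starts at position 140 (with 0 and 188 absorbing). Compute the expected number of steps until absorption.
E[τ | X_0 = 140] = 6720

Let v_k = E[τ | X_0 = k]. Boundary: v_0 = v_188 = 0. Recurrence: v_k = 1 + (v_{k-1} + v_{k+1})/2 for 1 ≤ k ≤ 187. The particular solution to v_k − (v_{k-1} + v_{k+1})/2 = 1 is v_k = −k^2. Adding homogeneous solution A + B k and matching boundaries gives v_k = k (188 − k). Substituting k = 140: v_140 = 140 · 48 = 6720.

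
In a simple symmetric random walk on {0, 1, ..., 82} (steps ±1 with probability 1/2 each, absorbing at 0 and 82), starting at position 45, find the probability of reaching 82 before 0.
P(hit 82 before 0) = 45/82

Let u_k = P(hit 82 before 0 | start at k). Then u_0 = 0, u_82 = 1, and u_k = u_{k-1}/2 + u_{k+1}/2 for 1 ≤ k ≤ 81. This harmonic recurrence is solved by u_k = k/82, giving u_45 = 45/82.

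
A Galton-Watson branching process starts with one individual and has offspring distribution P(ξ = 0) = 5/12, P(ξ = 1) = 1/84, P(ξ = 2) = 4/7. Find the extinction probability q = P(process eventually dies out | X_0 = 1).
q = 35/48

The pgf is f(s) = 5/12 + 1/84·s + 4/7·s². The extinction probability q is the smallest fixed point of f in [0, 1]. Setting s = f(s):
  4/7·s² + (1/84 − 1)·s + 5/12 = 0
  4/7·s² − (5/12 + 4/7)·s + 5/12 = 0
which factors as (s − 1)·(4/7·s − 5/12) = 0, giving roots s = 1 and s = (5/12)/(4/7) = 35/48.
Mean offspring μ = 1/84 + 2·4/7 = 97/84 > 1 (supercritical), so q < 1. The extinction probability is the smaller root: q = (5/12)/(4/7) = 35/48.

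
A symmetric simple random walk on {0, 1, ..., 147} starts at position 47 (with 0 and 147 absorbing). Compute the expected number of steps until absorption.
E[τ | X_0 = 47] = 4700

Let v_k = E[τ | X_0 = k]. Boundary: v_0 = v_147 = 0. Recurrence: v_k = 1 + (v_{k-1} + v_{k+1})/2 for 1 ≤ k ≤ 146. The particular solution to v_k − (v_{k-1} + v_{k+1})/2 = 1 is v_k = −k^2. Adding homogeneous solution A + B k and matching boundaries gives v_k = k (147 − k). Substituting k = 47: v_47 = 47 · 100 = 4700.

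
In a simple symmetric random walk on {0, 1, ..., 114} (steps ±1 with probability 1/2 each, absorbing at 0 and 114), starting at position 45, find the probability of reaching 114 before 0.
P(hit 114 before 0) = 45/114 = 15/38

Let u_k = P(hit 114 before 0 | start at k). Then u_0 = 0, u_114 = 1, and u_k = u_{k-1}/2 + u_{k+1}/2 for 1 ≤ k ≤ 113. This harmonic recurrence is solved by u_k = k/114, giving u_45 = 45/114 = 15/38.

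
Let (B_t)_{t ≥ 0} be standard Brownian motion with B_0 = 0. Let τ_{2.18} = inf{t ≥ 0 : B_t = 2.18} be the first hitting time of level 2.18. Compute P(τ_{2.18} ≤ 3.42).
P(τ_{2.18} ≤ 3.42) = 2(1 − Φ(2.18/√3.42)) = 2(1 − Φ(1.1788)) ≈ 0.2385

By the reflection principle for standard BM, P(τ_b ≤ t) = 2 · P(B_t ≥ b). Since B_t ~ N(0, t), P(B_t ≥ 2.18) = 1 − Φ(2.18/√t) = 1 − Φ(2.18/√3.42) = 1 − Φ(1.1788) ≈ 0.11924. Doubling: P(τ_{2.18} ≤ 3.42) ≈ 2 · 0.11924 = 0.23848 ≈ 0.2385.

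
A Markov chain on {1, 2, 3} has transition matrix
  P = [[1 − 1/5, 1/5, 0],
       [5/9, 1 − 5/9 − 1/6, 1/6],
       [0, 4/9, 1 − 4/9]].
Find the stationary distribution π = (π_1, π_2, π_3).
π = (200/299, 72/299, 27/299)

This is a birth-death chain on three states, which satisfies detailed balance: π_1 · P_{12} = π_2 · P_{21} and π_2 · P_{23} = π_3 · P_{32}.
From π_1 · 1/5 = π_2 · 5/9: π_2/π_1 = (1/5)/(5/9) = 9/25.
From π_2 · 1/6 = π_3 · 4/9: π_3/π_2 = (1/6)/(4/9) = 3/8.
Take π_1 proportional to 1; then unnormalized π = (1, 9/25, 27/200). Normalize by dividing by the sum 299/200:
  π = (200/299, 72/299, 27/299).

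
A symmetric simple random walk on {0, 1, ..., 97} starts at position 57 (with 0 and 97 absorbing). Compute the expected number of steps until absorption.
E[τ | X_0 = 57] = 2280

Let v_k = E[τ | X_0 = k]. Boundary: v_0 = v_97 = 0. Recurrence: v_k = 1 + (v_{k-1} + v_{k+1})/2 for 1 ≤ k ≤ 96. The particular solution to v_k − (v_{k-1} + v_{k+1})/2 = 1 is v_k = −k^2. Adding homogeneous solution A + B k and matching boundaries gives v_k = k (97 − k). Substituting k = 57: v_57 = 57 · 40 = 2280.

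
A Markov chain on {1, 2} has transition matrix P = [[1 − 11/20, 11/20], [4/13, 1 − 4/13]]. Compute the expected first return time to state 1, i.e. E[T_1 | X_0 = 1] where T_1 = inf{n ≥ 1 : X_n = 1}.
E[T_1 | X_0 = 1] = 1/π_1 = 223/80

For an irreducible recurrent Markov chain with stationary distribution π, E[T_i | X_0 = i] = 1/π_i (Kac's formula). Here π_1 = (4/13)/(11/20 + 4/13) = (4/13)/(223/260) = 80/223, so E[T_1 | X_0 = 1] = 1/π_1 = (11/20 + 4/13)/(4/13) = (223/260)/(4/13) = 223/80.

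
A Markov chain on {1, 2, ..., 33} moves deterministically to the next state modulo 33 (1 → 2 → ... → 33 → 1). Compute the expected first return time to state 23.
E[T_23 | X_0 = 23] = 33

The chain cycles deterministically, so starting at state 23 it returns in exactly 33 steps. Equivalently, the stationary distribution is uniform π_j = 1/33 for every state j, so by Kac's formula E[T_23] = 1/π_23 = 33.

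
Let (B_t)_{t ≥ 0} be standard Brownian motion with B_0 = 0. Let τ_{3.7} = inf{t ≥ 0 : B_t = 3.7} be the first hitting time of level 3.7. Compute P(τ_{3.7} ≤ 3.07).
P(τ_{3.7} ≤ 3.07) = 2(1 − Φ(3.7/√3.07)) = 2(1 − Φ(2.1117)) ≈ 0.0347

By the reflection principle for standard BM, P(τ_b ≤ t) = 2 · P(B_t ≥ b). Since B_t ~ N(0, t), P(B_t ≥ 3.7) = 1 − Φ(3.7/√t) = 1 − Φ(3.7/√3.07) = 1 − Φ(2.1117) ≈ 0.01736. Doubling: P(τ_{3.7} ≤ 3.07) ≈ 2 · 0.01736 = 0.03472 ≈ 0.0347.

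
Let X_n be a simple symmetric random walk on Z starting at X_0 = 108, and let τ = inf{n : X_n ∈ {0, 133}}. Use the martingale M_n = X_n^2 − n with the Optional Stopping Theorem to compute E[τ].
E[τ] = 2700

M_n = X_n^2 − n is a martingale (since E[X_{n+1}^2 | F_n] = X_n^2 + 1). By OST (τ has finite mean in a bounded region), E[M_τ] = E[M_0] = X_0^2 − 0 = 108^2 = 11664. Also E[M_τ] = E[X_τ^2] − E[τ]. The walk exits at 0 or 133, with P(hit 133 first) = 108/133, so E[X_τ^2] = 133^2 · 108/133 + 0 = 14364. Thus E[τ] = E[X_τ^2] − E[M_τ] = 14364 − 11664 = 2700 = 108(133 − 108) = 2700.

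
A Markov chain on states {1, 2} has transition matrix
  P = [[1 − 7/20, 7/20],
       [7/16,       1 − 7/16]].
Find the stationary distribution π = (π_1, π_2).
π_1 = 5/9, π_2 = 4/9

Solve πP = π with π_1 + π_2 = 1. From πP = π: π_1 · (1 − 7/20) + π_2 · 7/16 = π_1 ⇒ π_2 · 7/16 = π_1 · 7/20 ⇒ π_2/π_1 = (7/20)/(7/16) = 4/5. Together with π_1 + π_2 = 1:
  π_1 = (7/16)/(7/20 + 7/16) = (7/16)/(63/80) = 5/9,
  π_2 = (7/20)/(7/20 + 7/16) = (7/20)/(63/80) = 4/9.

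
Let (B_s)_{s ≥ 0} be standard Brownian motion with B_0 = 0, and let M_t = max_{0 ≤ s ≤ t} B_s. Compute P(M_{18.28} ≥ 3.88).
P(M_{18.28} ≥ 3.88) = 2·P(B_{18.28} ≥ 3.88) = 2(1 − Φ(3.88/√18.28)) ≈ 0.3641

By the reflection principle for Brownian motion, P(M_t ≥ a) = 2 · P(B_t ≥ a) for a ≥ 0. Since B_t ~ N(0, t), P(B_t ≥ 3.88) = 1 − Φ(3.88/√t) = 1 − Φ(3.88/√18.28) = 1 − Φ(0.9075). So
  P(M_{18.28} ≥ 3.88) = 2(1 − Φ(0.9075)) ≈ 0.3641.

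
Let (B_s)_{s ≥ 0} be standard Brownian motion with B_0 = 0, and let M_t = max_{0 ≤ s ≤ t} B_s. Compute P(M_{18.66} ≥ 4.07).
P(M_{18.66} ≥ 4.07) = 2·P(B_{18.66} ≥ 4.07) = 2(1 − Φ(4.07/√18.66)) ≈ 0.3461

By the reflection principle for Brownian motion, P(M_t ≥ a) = 2 · P(B_t ≥ a) for a ≥ 0. Since B_t ~ N(0, t), P(B_t ≥ 4.07) = 1 − Φ(4.07/√t) = 1 − Φ(4.07/√18.66) = 1 − Φ(0.9422). So
  P(M_{18.66} ≥ 4.07) = 2(1 − Φ(0.9422)) ≈ 0.3461.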